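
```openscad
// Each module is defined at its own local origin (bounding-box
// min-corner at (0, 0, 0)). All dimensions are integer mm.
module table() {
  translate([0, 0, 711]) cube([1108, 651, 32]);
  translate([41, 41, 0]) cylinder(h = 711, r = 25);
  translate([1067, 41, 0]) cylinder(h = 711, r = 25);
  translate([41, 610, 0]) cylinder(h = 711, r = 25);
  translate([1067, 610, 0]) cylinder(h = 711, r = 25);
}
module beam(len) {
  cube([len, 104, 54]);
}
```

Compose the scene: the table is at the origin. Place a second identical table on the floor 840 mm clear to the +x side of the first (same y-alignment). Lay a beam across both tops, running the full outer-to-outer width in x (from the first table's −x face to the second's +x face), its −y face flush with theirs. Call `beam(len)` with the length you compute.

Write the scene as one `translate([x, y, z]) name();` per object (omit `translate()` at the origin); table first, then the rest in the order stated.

table();
translate([1948, 0, 0]) table();
translate([0, 0, 743]) beam(3056);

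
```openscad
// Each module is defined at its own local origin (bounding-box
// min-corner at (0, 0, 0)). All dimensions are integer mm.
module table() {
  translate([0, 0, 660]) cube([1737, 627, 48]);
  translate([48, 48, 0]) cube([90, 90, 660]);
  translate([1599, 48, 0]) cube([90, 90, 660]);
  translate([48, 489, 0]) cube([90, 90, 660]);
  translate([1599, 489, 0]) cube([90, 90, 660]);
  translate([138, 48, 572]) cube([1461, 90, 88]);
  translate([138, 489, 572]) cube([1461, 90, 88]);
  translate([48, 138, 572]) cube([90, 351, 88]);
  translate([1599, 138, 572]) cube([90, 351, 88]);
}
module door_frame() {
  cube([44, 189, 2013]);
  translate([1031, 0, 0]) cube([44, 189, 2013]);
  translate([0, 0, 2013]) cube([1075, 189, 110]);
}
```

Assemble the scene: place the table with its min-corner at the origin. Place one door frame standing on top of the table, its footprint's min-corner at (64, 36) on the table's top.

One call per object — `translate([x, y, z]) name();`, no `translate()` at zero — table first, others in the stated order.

table();
translate([64, 36, 708]) door_frame();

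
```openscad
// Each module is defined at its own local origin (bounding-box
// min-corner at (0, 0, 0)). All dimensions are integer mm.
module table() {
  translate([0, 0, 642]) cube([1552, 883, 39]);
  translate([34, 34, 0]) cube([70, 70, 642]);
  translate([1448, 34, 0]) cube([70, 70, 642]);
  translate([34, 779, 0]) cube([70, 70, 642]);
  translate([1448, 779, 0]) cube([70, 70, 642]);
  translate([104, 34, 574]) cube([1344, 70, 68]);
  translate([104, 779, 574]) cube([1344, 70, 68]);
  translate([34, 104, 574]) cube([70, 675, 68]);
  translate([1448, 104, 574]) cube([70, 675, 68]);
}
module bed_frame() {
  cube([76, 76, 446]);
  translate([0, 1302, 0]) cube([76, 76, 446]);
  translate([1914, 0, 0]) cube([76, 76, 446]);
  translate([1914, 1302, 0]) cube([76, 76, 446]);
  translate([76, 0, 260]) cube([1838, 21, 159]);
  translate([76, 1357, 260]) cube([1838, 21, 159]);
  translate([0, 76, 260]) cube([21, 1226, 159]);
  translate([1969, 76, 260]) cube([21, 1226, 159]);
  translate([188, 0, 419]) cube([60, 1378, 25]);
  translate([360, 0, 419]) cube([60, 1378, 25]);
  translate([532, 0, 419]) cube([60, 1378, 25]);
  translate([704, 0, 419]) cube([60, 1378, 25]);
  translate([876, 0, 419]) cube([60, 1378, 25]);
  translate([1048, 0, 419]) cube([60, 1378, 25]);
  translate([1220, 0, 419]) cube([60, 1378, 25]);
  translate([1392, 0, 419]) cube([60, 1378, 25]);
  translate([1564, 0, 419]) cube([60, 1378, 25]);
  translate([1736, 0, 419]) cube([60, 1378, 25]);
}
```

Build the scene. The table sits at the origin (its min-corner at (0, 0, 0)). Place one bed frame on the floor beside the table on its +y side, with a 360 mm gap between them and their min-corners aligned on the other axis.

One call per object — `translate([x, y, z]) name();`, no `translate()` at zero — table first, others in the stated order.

table();
translate([0, 1243, 0]) bed_frame();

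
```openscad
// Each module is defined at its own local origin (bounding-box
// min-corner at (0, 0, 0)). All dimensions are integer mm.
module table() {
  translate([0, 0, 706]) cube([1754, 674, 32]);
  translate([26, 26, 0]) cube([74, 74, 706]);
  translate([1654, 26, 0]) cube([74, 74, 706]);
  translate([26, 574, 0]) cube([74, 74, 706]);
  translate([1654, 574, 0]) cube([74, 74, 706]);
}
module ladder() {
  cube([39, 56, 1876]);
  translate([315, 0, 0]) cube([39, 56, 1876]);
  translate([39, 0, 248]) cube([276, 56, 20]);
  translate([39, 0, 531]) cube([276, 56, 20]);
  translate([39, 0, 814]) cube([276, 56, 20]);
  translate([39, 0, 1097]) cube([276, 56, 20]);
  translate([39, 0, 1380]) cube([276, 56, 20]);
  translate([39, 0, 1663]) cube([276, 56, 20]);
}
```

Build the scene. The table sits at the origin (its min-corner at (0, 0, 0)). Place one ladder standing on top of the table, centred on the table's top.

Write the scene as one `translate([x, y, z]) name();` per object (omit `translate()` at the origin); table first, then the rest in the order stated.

table();
translate([700, 309, 738]) ladder();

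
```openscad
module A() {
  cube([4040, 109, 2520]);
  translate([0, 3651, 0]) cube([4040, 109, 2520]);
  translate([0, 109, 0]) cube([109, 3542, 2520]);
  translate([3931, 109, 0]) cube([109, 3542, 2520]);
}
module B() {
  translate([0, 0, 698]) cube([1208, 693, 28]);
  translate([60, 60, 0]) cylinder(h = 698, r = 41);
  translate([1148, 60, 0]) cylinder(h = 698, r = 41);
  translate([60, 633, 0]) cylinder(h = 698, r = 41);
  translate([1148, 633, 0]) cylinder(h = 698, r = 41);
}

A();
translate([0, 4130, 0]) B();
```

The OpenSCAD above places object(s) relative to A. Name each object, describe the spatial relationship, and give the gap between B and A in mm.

A is a house frame. B is a table. The table is on the floor beside the house frame on its +y side. The gap between the table and the house frame is 370 mm.

The table's nearest face is 370 mm from the house frame's +y face.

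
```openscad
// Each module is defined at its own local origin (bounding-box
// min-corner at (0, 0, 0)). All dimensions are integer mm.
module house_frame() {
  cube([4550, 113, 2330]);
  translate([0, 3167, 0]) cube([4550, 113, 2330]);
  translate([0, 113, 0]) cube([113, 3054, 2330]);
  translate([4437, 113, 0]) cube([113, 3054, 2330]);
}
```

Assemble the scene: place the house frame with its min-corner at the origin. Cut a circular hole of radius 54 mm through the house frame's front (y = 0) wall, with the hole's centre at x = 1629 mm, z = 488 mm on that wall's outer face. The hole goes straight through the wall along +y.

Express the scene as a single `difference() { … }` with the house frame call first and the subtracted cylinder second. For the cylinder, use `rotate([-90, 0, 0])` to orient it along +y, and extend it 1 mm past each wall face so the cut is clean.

difference() {
  house_frame();
  translate([1629, -1, 488]) rotate([-90, 0, 0]) cylinder(h = 115, r = 54);
}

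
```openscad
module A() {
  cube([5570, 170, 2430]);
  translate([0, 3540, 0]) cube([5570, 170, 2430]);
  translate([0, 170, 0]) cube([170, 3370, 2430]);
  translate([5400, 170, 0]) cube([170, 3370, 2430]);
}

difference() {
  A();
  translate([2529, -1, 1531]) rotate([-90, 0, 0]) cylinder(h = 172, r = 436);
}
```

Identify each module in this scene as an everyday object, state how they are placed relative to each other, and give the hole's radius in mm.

A is a house frame. The house frame has a circular hole through its front wall. The hole's radius is 436 mm.

The subtracted cylinder has r = 436 mm.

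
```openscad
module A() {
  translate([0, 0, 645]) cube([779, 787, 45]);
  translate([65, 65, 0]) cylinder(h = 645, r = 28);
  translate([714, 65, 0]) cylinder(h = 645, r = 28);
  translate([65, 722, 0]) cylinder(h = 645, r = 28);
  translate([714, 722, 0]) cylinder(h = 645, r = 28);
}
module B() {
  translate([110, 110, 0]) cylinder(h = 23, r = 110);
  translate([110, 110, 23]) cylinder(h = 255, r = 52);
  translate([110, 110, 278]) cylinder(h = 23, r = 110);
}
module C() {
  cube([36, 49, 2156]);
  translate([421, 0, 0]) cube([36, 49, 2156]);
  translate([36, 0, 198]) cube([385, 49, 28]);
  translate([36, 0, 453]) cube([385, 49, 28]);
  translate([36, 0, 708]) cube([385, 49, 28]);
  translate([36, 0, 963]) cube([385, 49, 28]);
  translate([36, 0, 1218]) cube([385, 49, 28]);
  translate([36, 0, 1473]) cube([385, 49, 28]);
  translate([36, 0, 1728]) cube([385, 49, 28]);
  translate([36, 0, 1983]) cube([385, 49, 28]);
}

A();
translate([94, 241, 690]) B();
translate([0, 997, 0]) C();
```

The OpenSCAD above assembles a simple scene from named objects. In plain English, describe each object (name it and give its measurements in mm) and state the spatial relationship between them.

A is a table with a 779×787 mm rectangular top, 45 mm thick, top surface at z = 690 mm, supported by four round legs of 56 mm diameter, each leg's bounding box inset 37 mm from the nearest pair of top edges, running from the floor.

B is a spool: two coaxial disc flanges of radius 110 mm and thickness 23 mm, joined by a core cylinder of radius 52 mm and height 255 mm. The lower flange rests on z = 0 and the three cylinders share a vertical axis.

C is a wooden ladder with two side rails of 36×49 mm section and 2156 mm height, set 457 mm apart overall. Between them run 8 rectangular rungs (49 mm deep, 28 mm thick), front faces flush with the rails' −y face. The bottom of the first rung is 198 mm above the floor and each subsequent rung is 255 mm higher than the one below.

The spool is on top of the table. The ladder is on the floor beside the table on its +y side.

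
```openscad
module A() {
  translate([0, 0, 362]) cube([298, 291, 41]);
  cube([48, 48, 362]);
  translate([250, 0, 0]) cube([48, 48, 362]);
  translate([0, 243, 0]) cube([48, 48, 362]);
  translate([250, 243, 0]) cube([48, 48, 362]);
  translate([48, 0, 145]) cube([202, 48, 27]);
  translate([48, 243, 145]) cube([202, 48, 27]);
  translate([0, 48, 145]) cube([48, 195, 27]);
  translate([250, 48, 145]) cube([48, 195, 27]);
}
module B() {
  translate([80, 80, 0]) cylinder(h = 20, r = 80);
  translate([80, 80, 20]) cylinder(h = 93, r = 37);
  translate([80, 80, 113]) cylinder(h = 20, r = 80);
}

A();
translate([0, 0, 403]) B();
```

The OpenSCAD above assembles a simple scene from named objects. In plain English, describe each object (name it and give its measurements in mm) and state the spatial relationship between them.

A is a four-legged stool. The seat is 298×291 mm, 41 mm thick, top at z = 403 mm. It stands on four square legs, each 48×48 mm in cross-section, from z = 0 to the seat underside, each flush with a corner of the seat. Four stretchers, 48 mm wide and 27 mm tall, connect adjacent legs with their undersides at z = 145 mm, each running between the inner faces of the legs it joins and aligned with the legs' outer faces on the other axis.

B is a spool: two coaxial disc flanges of radius 80 mm and thickness 20 mm, joined by a core cylinder of radius 37 mm and height 93 mm. The lower flange rests on z = 0 and the three cylinders share a vertical axis.

The spool is on top of the stool.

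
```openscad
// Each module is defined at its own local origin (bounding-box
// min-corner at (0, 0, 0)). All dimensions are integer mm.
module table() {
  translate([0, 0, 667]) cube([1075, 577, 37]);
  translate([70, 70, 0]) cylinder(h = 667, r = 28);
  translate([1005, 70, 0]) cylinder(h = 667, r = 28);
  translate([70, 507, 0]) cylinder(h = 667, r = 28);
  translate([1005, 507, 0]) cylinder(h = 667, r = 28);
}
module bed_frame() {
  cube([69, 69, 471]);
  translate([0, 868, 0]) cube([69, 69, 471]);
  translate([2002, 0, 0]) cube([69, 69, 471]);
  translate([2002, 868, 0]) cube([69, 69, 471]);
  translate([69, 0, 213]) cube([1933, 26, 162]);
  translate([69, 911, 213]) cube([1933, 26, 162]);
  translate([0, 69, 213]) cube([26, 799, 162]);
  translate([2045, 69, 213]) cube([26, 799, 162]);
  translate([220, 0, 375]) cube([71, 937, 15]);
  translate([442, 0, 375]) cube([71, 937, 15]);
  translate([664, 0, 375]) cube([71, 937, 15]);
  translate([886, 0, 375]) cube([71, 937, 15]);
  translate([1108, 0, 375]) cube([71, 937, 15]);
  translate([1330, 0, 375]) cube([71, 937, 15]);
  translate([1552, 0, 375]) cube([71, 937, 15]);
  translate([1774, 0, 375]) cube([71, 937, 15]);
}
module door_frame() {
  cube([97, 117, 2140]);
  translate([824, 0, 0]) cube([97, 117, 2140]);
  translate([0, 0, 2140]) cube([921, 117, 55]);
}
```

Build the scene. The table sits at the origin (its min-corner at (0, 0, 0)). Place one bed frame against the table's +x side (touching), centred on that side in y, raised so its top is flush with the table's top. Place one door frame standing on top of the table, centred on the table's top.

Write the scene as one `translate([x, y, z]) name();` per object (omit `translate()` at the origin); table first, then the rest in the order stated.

table();
translate([1075, -180, 233]) bed_frame();
translate([77, 230, 704]) door_frame();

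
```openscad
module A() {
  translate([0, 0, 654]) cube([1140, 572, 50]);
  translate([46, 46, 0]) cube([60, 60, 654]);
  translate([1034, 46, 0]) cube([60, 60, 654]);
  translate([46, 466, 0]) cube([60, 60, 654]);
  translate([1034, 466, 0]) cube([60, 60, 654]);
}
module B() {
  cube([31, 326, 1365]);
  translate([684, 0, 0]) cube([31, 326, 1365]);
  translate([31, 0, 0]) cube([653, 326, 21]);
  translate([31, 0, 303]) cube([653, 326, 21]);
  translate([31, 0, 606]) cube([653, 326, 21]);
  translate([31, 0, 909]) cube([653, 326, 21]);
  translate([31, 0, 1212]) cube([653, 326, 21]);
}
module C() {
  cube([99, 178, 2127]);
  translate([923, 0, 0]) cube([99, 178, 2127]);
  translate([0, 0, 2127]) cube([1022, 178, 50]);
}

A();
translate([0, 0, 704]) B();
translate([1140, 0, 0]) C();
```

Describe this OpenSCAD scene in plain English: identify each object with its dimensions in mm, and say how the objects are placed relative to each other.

A is a table: top 1140 mm (x) × 572 mm (y), 50 mm thick, upper face at z = 704 mm, on four 60×60 mm square legs, each inset 46 mm from the nearest pair of top edges, running from z = 0 to the bottom of the top.

B is a bookshelf 715 mm wide overall, 326 mm deep and 1365 mm tall. The two sides are 31 mm thick vertical panels. 5 horizontal shelves of 21 mm thickness span between the inner faces of the sides; the lowest shelf sits on the floor and shelves are stacked with a clear vertical gap of 282 mm between each pair.

C is a rectangular door frame: two vertical jambs of 99×178 mm section, 2127 mm tall, with a clear opening 824 mm wide between their inner faces. A header 50 mm tall and 178 mm deep lies on top of the jambs and spans the full outside width.

The bookshelf is on top of the table. The door frame is against the table's +x side, with their −y faces flush.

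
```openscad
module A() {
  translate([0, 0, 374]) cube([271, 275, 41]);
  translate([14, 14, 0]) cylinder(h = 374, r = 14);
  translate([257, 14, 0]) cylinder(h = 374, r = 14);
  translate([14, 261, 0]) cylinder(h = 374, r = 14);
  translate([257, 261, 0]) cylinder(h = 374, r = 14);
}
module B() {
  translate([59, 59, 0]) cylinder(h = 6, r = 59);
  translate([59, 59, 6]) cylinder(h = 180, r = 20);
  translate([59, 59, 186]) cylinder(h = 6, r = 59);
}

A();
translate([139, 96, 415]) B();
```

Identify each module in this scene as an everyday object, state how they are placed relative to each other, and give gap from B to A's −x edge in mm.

The spool's min-x is at 139; the stool's min-x is 0; gap = 139 mm.

A is a stool. B is a spool. The spool is on top of the stool. The gap from the spool to the stool's −x edge is 139 mm.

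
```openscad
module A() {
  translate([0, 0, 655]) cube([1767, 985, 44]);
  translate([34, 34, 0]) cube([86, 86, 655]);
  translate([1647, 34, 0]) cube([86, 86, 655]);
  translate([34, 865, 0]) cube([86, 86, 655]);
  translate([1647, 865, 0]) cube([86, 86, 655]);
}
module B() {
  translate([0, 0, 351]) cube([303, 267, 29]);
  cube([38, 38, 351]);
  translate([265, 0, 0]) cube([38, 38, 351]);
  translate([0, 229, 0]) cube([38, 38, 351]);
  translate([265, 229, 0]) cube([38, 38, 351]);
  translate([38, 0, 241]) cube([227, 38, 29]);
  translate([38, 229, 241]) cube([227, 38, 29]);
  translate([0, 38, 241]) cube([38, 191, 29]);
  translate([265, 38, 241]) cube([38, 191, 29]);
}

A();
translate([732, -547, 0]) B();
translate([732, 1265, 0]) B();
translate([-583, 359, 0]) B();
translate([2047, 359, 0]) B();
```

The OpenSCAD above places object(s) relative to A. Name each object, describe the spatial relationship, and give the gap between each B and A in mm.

Each stool's nearest face is 280 mm from the table's bounding box.

A is a table. B is a stool. Four stools sit around the table at the −y, +y, −x, +x sides. The gap between each stool and the table is 280 mm.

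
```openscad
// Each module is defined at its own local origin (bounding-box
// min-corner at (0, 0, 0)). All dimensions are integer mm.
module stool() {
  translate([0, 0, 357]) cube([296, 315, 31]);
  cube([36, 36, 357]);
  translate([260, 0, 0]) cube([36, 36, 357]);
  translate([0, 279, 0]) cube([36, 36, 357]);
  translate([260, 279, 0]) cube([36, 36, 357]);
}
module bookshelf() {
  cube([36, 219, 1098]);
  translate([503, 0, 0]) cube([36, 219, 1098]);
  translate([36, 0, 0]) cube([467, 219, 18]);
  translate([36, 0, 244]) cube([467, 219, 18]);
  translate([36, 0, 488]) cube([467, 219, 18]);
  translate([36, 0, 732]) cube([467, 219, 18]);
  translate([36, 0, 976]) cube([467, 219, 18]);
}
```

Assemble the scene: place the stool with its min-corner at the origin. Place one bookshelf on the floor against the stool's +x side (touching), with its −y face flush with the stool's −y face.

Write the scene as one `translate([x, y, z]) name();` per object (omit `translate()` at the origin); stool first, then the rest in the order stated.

stool();
translate([296, 0, 0]) bookshelf();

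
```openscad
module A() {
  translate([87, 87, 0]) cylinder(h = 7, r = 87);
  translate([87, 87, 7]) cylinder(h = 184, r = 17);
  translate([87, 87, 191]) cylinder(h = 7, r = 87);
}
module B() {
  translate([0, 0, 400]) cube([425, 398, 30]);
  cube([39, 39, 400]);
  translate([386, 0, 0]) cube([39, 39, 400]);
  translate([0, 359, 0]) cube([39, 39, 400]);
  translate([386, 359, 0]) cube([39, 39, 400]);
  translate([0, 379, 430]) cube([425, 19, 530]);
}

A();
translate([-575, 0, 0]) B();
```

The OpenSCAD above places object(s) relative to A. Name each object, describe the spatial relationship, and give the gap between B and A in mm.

A is a spool. B is a chair. The chair is on the floor beside the spool on its −x side. The gap between the chair and the spool is 150 mm.

The chair's nearest face is 150 mm from the spool's −x face.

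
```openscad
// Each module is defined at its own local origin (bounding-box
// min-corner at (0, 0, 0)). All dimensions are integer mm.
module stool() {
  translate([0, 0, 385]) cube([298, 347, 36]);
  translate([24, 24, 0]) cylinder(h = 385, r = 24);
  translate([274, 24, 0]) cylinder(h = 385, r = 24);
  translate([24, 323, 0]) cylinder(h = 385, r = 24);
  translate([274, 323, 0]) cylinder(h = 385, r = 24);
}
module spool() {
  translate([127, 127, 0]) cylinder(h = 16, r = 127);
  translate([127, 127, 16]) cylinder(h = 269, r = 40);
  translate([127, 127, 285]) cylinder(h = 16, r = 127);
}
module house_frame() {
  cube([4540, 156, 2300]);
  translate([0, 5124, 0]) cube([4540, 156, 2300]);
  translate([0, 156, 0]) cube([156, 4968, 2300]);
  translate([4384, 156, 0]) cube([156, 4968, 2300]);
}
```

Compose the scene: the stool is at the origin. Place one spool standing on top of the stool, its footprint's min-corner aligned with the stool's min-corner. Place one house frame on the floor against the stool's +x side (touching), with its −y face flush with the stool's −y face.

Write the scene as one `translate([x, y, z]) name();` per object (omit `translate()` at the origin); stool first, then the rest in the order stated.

stool();
translate([0, 0, 421]) spool();
translate([298, 0, 0]) house_frame();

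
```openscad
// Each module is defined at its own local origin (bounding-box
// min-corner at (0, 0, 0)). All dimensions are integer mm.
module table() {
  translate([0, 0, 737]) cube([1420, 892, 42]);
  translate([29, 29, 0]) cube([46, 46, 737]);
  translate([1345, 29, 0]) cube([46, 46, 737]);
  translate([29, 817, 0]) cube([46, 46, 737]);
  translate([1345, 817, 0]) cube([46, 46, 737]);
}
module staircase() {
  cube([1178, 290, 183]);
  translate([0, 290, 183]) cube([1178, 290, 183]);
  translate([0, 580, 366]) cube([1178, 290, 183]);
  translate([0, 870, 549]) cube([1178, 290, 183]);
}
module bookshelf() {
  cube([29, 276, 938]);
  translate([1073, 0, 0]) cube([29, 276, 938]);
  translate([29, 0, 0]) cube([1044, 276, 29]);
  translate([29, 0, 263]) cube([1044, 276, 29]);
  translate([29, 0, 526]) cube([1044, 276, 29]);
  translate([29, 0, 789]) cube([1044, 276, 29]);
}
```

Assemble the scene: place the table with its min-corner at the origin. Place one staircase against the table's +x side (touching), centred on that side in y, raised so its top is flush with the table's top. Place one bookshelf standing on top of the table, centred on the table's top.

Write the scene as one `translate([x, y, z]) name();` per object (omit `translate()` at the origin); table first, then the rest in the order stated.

table();
translate([1420, -134, 47]) staircase();
translate([159, 308, 779]) bookshelf();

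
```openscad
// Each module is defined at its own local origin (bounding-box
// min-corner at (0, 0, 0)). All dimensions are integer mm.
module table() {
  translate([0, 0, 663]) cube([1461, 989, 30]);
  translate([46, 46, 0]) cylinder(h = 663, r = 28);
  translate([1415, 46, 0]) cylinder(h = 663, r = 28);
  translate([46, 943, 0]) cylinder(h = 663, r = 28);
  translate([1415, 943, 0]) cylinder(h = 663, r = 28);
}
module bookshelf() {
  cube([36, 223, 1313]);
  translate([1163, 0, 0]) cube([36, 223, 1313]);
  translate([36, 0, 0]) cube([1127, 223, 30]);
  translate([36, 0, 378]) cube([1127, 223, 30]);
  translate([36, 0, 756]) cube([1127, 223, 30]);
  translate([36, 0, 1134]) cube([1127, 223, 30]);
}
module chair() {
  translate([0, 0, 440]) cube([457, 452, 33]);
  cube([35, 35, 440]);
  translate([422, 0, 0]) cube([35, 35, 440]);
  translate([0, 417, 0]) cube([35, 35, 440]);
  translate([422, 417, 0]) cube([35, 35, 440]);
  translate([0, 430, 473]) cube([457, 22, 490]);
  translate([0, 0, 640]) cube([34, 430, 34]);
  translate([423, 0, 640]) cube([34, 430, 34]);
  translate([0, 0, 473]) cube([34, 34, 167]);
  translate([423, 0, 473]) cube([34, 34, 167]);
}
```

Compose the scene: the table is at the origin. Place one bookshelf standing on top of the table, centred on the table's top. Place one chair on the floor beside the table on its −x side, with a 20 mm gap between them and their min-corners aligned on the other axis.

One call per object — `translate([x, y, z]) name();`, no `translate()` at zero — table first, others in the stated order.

table();
translate([131, 383, 693]) bookshelf();
translate([-477, 0, 0]) chair();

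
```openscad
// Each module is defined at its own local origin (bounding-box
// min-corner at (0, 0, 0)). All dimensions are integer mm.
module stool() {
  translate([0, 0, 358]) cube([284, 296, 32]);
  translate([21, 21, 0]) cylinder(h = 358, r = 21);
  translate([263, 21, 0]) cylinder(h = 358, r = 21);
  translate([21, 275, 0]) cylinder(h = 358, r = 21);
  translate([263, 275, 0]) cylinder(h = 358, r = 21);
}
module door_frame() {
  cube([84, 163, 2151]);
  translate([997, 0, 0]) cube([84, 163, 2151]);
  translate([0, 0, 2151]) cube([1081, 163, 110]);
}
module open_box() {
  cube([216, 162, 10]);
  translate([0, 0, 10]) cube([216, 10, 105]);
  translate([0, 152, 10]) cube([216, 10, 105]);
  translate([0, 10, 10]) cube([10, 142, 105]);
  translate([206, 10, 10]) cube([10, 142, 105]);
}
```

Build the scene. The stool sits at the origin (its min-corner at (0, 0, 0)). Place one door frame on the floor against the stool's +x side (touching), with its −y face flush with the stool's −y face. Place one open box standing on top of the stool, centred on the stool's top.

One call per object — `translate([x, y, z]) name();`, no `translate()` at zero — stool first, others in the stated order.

stool();
translate([284, 0, 0]) door_frame();
translate([34, 67, 390]) open_box();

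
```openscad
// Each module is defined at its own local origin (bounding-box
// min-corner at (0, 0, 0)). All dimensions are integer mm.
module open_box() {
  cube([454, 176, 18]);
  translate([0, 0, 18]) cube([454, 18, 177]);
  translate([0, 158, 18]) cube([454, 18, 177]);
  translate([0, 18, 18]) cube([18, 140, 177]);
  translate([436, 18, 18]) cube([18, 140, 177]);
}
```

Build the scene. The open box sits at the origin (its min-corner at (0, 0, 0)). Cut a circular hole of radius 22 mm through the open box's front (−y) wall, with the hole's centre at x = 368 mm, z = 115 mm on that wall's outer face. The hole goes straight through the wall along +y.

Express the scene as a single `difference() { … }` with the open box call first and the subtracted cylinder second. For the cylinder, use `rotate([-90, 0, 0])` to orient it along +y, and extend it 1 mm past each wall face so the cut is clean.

difference() {
  open_box();
  translate([368, -1, 115]) rotate([-90, 0, 0]) cylinder(h = 20, r = 22);
}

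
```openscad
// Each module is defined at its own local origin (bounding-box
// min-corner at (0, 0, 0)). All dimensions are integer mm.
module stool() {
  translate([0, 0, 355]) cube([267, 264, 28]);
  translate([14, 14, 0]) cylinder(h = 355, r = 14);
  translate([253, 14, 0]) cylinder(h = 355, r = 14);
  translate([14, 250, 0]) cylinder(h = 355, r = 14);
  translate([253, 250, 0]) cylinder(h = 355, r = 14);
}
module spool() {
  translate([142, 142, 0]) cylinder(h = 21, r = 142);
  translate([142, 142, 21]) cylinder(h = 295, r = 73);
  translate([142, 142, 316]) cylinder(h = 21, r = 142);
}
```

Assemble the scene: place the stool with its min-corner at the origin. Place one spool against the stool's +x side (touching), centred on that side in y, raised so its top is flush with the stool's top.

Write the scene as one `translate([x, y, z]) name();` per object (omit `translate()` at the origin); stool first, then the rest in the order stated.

stool();
translate([267, -10, 46]) spool();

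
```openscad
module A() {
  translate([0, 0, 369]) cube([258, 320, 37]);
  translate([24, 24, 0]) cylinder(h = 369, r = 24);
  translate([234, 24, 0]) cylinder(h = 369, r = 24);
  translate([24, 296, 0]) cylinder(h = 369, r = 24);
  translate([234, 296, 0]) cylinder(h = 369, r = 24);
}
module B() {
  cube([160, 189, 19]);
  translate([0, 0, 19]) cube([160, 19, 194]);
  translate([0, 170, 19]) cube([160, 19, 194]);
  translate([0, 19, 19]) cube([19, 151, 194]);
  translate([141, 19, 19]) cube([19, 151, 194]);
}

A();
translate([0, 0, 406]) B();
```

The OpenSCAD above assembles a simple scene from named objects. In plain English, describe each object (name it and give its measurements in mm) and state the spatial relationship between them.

A is a simple wooden stool: a rectangular seat 258 mm (x) by 320 mm (y), 37 mm thick, top face at z = 406 mm, on four round legs, each 48 mm in diameter. The legs rest on z = 0, each leg's axis is inset half a diameter from the nearest pair of seat edges (so the leg's bounding box is flush with the corner).

B is an open-topped rectangular box: outside dimensions 160×189×213 mm, with a uniform wall and base thickness of 19 mm. The base is a full 160×189 slab on the floor; four walls sit on top of the base. The front and back walls (the −y and +y sides) span the full width; the two side walls fit between them.

The open box is on top of the stool.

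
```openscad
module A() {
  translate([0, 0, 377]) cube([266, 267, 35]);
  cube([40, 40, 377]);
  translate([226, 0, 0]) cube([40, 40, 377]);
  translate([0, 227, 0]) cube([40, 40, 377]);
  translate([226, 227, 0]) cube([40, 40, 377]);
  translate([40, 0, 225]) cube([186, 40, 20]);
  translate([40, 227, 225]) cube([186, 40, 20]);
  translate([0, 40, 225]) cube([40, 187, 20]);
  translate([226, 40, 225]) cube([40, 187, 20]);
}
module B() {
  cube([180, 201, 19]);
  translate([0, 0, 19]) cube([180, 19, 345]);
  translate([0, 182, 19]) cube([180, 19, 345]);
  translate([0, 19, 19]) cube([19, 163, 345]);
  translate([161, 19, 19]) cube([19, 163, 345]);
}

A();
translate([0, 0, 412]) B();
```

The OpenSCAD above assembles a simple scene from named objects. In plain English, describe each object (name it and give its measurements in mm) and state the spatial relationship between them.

A is a four-legged stool. The seat is a 266×267×35 mm slab whose top surface is at z = 412 mm; four square legs, each 40×40 mm in cross-section, run from the floor (z = 0) to the underside of the seat, each flush with a corner of the seat. Four stretchers, 40 mm wide and 20 mm tall, connect adjacent legs with their undersides at z = 225 mm, each running between the inner faces of the legs it joins and aligned with the legs' outer faces on the other axis.

B is an open-topped rectangular box: outside dimensions 180×201×364 mm, with a uniform wall and base thickness of 19 mm. The base is a full 180×201 slab on the floor; four walls sit on top of the base. The front and back walls (the −y and +y sides) span the full width; the two side walls fit between them.

The open box is on top of the stool.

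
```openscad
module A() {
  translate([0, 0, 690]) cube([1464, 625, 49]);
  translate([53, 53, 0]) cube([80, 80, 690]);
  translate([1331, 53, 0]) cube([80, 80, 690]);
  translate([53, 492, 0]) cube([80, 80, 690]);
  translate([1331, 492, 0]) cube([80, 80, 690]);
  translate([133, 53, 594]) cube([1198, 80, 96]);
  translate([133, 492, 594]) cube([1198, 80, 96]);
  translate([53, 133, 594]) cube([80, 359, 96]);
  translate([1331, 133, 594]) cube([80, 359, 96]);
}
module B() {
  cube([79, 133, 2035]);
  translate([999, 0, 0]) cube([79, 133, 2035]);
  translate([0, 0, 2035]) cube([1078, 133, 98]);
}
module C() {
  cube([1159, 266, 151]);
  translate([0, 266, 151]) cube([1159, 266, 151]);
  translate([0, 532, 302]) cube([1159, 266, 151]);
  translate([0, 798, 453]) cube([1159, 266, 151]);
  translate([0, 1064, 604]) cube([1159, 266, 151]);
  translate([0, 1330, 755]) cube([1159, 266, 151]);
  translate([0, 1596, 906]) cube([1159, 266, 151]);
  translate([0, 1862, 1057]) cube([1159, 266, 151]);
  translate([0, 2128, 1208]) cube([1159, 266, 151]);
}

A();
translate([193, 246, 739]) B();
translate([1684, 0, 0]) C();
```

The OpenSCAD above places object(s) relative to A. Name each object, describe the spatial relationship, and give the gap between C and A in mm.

A is a table. B is a door frame. C is a staircase. The door frame is on top of the table, centred. The staircase is on the floor beside the table on its +x side. The gap between the staircase and the table is 220 mm.

The staircase's nearest face is 220 mm from the table's +x face.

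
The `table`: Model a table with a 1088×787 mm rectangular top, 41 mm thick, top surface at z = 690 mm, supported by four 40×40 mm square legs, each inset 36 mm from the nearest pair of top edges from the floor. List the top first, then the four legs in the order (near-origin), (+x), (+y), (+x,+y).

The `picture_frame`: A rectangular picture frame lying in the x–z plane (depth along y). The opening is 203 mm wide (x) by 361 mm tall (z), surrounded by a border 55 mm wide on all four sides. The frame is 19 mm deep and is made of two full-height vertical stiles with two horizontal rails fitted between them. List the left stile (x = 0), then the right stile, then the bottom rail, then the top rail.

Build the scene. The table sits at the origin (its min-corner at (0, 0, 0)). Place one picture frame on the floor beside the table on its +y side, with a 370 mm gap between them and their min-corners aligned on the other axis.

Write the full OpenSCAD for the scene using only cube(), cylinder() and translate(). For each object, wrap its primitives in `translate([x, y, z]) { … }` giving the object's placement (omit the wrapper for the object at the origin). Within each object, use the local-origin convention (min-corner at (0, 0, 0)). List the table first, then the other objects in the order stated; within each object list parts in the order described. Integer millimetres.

translate([0, 0, 649]) cube([1088, 787, 41]);
translate([36, 36, 0]) cube([40, 40, 649]);
translate([1012, 36, 0]) cube([40, 40, 649]);
translate([36, 711, 0]) cube([40, 40, 649]);
translate([1012, 711, 0]) cube([40, 40, 649]);
translate([0, 1157, 0]) {
  cube([55, 19, 471]);
  translate([258, 0, 0]) cube([55, 19, 471]);
  translate([55, 0, 0]) cube([203, 19, 55]);
  translate([55, 0, 416]) cube([203, 19, 55]);
}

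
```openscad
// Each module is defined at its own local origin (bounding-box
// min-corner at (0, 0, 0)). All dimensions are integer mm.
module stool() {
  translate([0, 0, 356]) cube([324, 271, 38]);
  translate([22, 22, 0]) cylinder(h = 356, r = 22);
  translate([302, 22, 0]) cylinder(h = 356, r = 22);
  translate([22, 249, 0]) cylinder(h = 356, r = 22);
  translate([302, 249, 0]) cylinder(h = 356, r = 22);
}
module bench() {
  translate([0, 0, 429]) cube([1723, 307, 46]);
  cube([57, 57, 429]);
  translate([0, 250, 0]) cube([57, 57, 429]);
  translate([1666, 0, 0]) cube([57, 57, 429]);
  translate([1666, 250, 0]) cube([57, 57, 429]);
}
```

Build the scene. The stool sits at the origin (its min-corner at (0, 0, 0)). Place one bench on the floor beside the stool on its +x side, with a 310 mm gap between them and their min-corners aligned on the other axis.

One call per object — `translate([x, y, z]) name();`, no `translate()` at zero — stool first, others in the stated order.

stool();
translate([634, 0, 0]) bench();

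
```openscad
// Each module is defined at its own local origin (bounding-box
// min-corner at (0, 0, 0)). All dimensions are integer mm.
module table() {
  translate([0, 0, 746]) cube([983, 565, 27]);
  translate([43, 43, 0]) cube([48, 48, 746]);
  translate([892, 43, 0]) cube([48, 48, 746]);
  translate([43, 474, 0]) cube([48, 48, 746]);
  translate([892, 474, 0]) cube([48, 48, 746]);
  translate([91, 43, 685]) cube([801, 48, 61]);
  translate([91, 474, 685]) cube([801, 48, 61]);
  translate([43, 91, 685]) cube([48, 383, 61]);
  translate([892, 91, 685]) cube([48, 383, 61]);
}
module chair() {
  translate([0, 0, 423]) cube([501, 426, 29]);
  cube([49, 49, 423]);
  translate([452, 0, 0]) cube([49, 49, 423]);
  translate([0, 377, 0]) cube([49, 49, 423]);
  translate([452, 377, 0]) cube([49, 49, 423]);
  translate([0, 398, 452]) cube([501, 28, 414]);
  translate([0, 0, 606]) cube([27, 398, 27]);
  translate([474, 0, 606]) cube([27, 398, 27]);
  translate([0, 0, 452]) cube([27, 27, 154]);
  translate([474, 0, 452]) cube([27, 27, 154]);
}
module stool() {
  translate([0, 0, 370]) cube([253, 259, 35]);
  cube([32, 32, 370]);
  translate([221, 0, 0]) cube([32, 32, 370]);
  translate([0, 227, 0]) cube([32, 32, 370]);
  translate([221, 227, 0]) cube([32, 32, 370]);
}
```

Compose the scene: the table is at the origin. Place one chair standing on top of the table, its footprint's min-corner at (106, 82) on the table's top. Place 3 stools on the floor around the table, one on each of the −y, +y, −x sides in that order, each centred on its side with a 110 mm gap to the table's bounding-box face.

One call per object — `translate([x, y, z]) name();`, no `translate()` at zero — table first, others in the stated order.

table();
translate([106, 82, 773]) chair();
translate([365, -369, 0]) stool();
translate([365, 675, 0]) stool();
translate([-363, 153, 0]) stool();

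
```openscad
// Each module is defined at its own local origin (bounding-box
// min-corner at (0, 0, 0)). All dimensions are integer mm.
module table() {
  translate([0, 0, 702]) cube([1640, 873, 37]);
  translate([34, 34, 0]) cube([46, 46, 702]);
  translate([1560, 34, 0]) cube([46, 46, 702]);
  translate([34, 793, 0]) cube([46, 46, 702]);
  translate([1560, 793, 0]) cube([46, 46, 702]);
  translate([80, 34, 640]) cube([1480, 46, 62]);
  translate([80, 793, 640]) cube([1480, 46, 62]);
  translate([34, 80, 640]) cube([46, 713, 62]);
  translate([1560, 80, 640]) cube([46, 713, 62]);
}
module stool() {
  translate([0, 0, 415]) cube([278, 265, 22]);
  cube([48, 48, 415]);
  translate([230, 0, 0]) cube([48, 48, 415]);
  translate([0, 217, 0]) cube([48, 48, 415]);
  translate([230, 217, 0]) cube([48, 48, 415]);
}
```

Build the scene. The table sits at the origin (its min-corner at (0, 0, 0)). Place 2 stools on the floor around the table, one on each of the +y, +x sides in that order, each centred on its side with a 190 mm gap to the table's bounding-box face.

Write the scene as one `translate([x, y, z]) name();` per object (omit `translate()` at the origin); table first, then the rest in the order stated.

table();
translate([681, 1063, 0]) stool();
translate([1830, 304, 0]) stool();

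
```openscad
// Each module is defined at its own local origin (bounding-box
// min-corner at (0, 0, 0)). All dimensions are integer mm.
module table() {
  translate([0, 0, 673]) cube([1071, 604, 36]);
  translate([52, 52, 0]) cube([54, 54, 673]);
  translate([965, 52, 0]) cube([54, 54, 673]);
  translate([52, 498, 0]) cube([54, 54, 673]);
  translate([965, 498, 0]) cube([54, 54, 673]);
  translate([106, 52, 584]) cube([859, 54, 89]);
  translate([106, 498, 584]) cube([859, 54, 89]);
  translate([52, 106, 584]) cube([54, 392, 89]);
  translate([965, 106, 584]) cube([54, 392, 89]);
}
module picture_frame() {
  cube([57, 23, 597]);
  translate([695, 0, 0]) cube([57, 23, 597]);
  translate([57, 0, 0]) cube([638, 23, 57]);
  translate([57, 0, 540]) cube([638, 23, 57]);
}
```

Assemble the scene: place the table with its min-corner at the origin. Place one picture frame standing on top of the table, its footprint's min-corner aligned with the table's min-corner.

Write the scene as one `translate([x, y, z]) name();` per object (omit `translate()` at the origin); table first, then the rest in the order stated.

table();
translate([0, 0, 709]) picture_frame();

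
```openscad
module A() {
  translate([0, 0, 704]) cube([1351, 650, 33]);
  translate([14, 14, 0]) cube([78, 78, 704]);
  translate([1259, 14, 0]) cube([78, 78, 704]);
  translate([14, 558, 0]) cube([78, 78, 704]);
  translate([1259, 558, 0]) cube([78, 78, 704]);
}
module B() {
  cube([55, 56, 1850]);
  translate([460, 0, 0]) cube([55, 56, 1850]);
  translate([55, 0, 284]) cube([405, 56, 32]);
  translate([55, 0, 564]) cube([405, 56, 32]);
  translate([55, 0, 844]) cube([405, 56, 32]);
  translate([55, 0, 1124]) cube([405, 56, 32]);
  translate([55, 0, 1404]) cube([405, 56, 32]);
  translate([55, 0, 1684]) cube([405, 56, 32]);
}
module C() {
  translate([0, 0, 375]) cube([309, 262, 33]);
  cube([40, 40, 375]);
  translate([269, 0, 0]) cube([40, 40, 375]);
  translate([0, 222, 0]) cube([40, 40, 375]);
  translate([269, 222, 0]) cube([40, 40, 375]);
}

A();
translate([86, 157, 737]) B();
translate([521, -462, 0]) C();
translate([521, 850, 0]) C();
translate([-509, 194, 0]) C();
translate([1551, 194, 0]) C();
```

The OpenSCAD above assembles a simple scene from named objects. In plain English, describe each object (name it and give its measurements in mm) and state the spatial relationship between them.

A is a rectangular dining table. The top is 1351×650×33 mm with its upper surface at z = 737 mm. It stands on four 78×78 mm square legs, each inset 14 mm from the nearest pair of top edges, running from the floor to the underside of the top.

B is a wooden ladder with two side rails of 55×56 mm section and 1850 mm height, set 515 mm apart overall. Between them run 6 rectangular rungs (56 mm deep, 32 mm thick), front faces flush with the rails' −y face. The bottom of the first rung is 284 mm above the floor and each subsequent rung is 280 mm higher than the one below.

C is a four-legged stool. The seat is a 309×262×33 mm slab whose top surface is at z = 408 mm; four square legs, each 40×40 mm in cross-section, run from the floor (z = 0) to the underside of the seat, each flush with a corner of the seat.

The ladder is on top of the table. Four stools sit around the table at the −y, +y, −x, +x sides.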